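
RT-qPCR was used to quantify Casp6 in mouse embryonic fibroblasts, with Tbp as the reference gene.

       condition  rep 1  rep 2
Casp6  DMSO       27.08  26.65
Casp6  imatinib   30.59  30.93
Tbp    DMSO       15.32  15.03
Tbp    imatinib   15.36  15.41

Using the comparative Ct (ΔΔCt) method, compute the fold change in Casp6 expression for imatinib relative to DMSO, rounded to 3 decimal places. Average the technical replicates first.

Mean Ct: Casp6 DMSO 26.865; Casp6 imatinib 30.760; Tbp DMSO 15.175; Tbp imatinib 15.385
ΔCt(DMSO) = 26.865 − 15.175 = 11.690
ΔCt(imatinib) = 30.760 − 15.385 = 15.375
ΔΔCt = 15.375 − 11.690 = 3.685
Fold change = 2^(−3.685) = 0.0778

0.078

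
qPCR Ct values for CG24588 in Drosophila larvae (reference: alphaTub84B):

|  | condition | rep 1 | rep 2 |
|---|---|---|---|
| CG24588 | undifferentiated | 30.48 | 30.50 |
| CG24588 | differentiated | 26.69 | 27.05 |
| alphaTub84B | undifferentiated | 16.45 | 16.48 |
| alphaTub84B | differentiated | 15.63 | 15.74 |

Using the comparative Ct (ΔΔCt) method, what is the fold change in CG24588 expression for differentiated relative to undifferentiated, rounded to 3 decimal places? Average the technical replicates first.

7.160

Mean Ct: CG24588 undifferentiated 30.490; CG24588 differentiated 26.870; alphaTub84B undifferentiated 16.465; alphaTub84B differentiated 15.685
ΔCt(undifferentiated) = 30.490 − 16.465 = 14.025
ΔCt(differentiated) = 26.870 − 15.685 = 11.185
ΔΔCt = 11.185 − 14.025 = -2.840
Fold change = 2^(−(-2.840)) = 2^2.840 = 7.1602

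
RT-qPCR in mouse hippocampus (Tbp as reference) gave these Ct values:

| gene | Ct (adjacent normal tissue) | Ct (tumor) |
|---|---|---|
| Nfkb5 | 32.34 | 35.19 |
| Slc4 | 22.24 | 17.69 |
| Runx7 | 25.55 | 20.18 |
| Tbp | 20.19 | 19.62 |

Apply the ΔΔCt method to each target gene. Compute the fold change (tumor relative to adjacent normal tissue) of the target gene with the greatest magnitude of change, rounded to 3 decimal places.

Nfkb5: ΔΔCt = (35.19−19.62) − (32.34−20.19) = 15.57 − 12.15 = 3.42; fold change = 2^-3.42 = 0.093
Slc4: ΔΔCt = (17.69−19.62) − (22.24−20.19) = -1.93 − 2.05 = -3.98; fold change = 2^3.98 = 15.780
Runx7: ΔΔCt = (20.18−19.62) − (25.55−20.19) = 0.56 − 5.36 = -4.80; fold change = 2^4.80 = 27.858
Runx7 has the largest |ΔΔCt| = 4.80.

27.858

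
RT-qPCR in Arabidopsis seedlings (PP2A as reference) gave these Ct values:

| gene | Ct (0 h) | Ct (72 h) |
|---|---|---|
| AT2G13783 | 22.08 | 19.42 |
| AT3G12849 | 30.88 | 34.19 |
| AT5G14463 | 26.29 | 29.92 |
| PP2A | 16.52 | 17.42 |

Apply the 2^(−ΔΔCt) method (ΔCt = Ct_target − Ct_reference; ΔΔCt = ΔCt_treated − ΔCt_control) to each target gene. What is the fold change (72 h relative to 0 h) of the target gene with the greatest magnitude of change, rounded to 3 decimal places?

AT2G13783: ΔΔCt = (19.42−17.42) − (22.08−16.52) = 2.00 − 5.56 = -3.56; fold change = 2^3.56 = 11.794
AT3G12849: ΔΔCt = (34.19−17.42) − (30.88−16.52) = 16.77 − 14.36 = 2.41; fold change = 2^-2.41 = 0.188
AT5G14463: ΔΔCt = (29.92−17.42) − (26.29−16.52) = 12.50 − 9.77 = 2.73; fold change = 2^-2.73 = 0.151
AT2G13783 has the largest |ΔΔCt| = 3.56.

11.794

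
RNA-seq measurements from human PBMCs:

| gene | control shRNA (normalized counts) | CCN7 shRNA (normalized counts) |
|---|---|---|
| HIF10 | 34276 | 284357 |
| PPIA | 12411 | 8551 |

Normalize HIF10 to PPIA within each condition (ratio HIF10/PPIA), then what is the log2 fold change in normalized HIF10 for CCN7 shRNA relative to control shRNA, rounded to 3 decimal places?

HIF10/PPIA (control shRNA) = 34276 / 12411 = 2.7617
HIF10/PPIA (CCN7 shRNA) = 284357 / 8551 = 33.254
Fold change = 33.254 / 2.7617 = 12.0410
log2(12.0410) = 3.5899

3.590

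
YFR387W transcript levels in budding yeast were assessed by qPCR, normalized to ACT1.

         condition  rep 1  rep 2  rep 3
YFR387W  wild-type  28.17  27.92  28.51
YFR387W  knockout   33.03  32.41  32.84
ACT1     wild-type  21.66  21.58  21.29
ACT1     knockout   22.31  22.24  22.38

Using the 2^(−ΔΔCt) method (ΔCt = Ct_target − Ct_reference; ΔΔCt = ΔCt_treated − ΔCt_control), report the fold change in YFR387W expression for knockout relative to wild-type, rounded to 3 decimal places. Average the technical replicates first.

0.074

Mean Ct: YFR387W wild-type 28.200; YFR387W knockout 32.760; ACT1 wild-type 21.510; ACT1 knockout 22.310
ΔCt(wild-type) = 28.200 − 21.510 = 6.690
ΔCt(knockout) = 32.760 − 22.310 = 10.450
ΔΔCt = 10.450 − 6.690 = 3.760
Fold change = 2^(−3.760) = 0.0738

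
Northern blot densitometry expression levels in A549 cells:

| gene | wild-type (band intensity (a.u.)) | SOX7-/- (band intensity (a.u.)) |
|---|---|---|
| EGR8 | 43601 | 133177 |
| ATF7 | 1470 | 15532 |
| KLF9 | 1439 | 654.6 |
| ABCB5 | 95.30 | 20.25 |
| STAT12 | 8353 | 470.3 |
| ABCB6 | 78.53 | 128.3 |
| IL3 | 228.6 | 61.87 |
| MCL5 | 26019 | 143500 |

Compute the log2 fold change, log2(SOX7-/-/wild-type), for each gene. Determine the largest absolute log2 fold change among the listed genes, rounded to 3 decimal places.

log2(133177/43601) = 1.611  (EGR8)
log2(15532/1470) = 3.401  (ATF7)
log2(654.6/1439) = -1.136  (KLF9)
log2(20.25/95.30) = -2.235  (ABCB5)
log2(470.3/8353) = -4.151  (STAT12)
log2(128.3/78.53) = 0.708  (ABCB6)
log2(61.87/228.6) = -1.886  (IL3)
log2(143500/26019) = 2.463  (MCL5)
The largest magnitude belongs to STAT12.

4.151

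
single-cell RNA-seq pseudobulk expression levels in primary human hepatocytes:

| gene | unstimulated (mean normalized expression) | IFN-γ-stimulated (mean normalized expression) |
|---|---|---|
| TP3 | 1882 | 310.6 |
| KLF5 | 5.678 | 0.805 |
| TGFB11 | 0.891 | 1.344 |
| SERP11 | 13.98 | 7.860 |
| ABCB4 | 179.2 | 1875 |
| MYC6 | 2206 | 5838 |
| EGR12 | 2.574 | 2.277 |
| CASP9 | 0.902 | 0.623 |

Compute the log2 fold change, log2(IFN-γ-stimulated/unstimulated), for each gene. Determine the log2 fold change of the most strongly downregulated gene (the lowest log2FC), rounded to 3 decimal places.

-2.818

log2(310.6/1882) = -2.599  (TP3)
log2(0.805/5.678) = -2.818  (KLF5)
log2(1.344/0.891) = 0.593  (TGFB11)
log2(7.860/13.98) = -0.831  (SERP11)
log2(1875/179.2) = 3.387  (ABCB4)
log2(5838/2206) = 1.404  (MYC6)
log2(2.277/2.574) = -0.177  (EGR12)
log2(0.623/0.902) = -0.534  (CASP9)
KLF5 is most strongly downregulated.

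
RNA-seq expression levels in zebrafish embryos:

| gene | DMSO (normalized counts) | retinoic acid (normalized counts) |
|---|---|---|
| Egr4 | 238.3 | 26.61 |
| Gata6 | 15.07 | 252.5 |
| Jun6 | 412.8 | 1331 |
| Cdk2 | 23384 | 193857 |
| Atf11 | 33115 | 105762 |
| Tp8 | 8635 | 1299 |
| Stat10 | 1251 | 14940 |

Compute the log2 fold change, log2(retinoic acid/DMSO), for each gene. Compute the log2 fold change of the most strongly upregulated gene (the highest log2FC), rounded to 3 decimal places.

log2(26.61/238.3) = -3.163  (Egr4)
log2(252.5/15.07) = 4.067  (Gata6)
log2(1331/412.8) = 1.689  (Jun6)
log2(193857/23384) = 3.051  (Cdk2)
log2(105762/33115) = 1.675  (Atf11)
log2(1299/8635) = -2.733  (Tp8)
log2(14940/1251) = 3.578  (Stat10)
Gata6 is most strongly upregulated.

4.067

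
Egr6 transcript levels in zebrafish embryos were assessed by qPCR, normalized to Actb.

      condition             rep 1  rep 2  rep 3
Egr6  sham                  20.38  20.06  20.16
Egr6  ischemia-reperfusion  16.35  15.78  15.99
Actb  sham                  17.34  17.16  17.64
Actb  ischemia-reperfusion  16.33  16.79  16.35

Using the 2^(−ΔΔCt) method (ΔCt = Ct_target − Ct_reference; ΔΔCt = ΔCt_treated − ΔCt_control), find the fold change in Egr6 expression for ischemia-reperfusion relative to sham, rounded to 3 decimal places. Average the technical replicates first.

9.646

Mean Ct: Egr6 sham 20.200; Egr6 ischemia-reperfusion 16.040; Actb sham 17.380; Actb ischemia-reperfusion 16.490
ΔCt(sham) = 20.200 − 17.380 = 2.820
ΔCt(ischemia-reperfusion) = 16.040 − 16.490 = -0.450
ΔΔCt = -0.450 − 2.820 = -3.270
Fold change = 2^(−(-3.270)) = 2^3.270 = 9.6465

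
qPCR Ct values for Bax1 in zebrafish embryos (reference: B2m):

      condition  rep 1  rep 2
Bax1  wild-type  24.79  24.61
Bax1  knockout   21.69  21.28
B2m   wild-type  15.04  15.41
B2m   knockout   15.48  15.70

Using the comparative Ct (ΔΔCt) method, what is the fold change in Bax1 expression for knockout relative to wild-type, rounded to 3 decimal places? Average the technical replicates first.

Mean Ct: Bax1 wild-type 24.700; Bax1 knockout 21.485; B2m wild-type 15.225; B2m knockout 15.590
ΔCt(wild-type) = 24.700 − 15.225 = 9.475
ΔCt(knockout) = 21.485 − 15.590 = 5.895
ΔΔCt = 5.895 − 9.475 = -3.580
Fold change = 2^(−(-3.580)) = 2^3.580 = 11.9588

11.959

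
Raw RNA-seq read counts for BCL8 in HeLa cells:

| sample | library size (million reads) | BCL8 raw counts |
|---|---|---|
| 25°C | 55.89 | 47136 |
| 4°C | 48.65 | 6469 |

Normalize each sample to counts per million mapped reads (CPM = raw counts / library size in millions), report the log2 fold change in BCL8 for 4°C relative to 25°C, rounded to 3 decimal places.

CPM(25°C) = 47136 / 55.89 = 843.3709
CPM(4°C) = 6469 / 48.65 = 132.9702
Fold change = 132.9702 / 843.3709 = 0.15767
log2(0.15767) = -2.6651

-2.665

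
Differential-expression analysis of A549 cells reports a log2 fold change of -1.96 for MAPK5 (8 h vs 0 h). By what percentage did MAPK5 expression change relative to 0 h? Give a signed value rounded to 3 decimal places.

-74.297%

Fold change = 2^(-1.96) = 0.2570
Percent change = (FC − 1) × 100% = (0.2570 − 1) × 100 = -74.297%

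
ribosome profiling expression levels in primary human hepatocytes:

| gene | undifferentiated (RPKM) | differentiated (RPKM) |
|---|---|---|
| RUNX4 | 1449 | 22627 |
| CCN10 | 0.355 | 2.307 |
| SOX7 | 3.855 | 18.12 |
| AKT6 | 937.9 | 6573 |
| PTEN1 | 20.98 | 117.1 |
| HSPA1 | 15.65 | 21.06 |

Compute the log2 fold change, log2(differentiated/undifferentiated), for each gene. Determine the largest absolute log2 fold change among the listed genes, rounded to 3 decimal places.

3.965

log2(22627/1449) = 3.965  (RUNX4)
log2(2.307/0.355) = 2.700  (CCN10)
log2(18.12/3.855) = 2.233  (SOX7)
log2(6573/937.9) = 2.809  (AKT6)
log2(117.1/20.98) = 2.481  (PTEN1)
log2(21.06/15.65) = 0.428  (HSPA1)
The largest magnitude belongs to RUNX4.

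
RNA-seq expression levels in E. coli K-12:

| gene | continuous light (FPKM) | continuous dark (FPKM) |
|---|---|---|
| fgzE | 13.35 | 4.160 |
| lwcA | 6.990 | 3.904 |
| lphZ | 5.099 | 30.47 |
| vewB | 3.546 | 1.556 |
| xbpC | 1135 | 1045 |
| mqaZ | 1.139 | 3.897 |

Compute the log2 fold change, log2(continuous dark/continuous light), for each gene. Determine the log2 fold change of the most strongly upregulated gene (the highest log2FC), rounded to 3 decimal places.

2.579

log2(4.160/13.35) = -1.682  (fgzE)
log2(3.904/6.990) = -0.840  (lwcA)
log2(30.47/5.099) = 2.579  (lphZ)
log2(1.556/3.546) = -1.188  (vewB)
log2(1045/1135) = -0.119  (xbpC)
log2(3.897/1.139) = 1.775  (mqaZ)
lphZ is most strongly upregulated.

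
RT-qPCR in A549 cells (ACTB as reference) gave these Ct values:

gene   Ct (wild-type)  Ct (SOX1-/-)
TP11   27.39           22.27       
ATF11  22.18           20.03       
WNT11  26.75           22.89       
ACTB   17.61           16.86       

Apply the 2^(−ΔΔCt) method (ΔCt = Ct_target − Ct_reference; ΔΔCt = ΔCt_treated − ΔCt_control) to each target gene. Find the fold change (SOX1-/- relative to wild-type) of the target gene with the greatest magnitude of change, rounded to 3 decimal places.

TP11: ΔΔCt = (22.27−16.86) − (27.39−17.61) = 5.41 − 9.78 = -4.37; fold change = 2^4.37 = 20.678
ATF11: ΔΔCt = (20.03−16.86) − (22.18−17.61) = 3.17 − 4.57 = -1.40; fold change = 2^1.40 = 2.639
WNT11: ΔΔCt = (22.89−16.86) − (26.75−17.61) = 6.03 − 9.14 = -3.11; fold change = 2^3.11 = 8.634
TP11 has the largest |ΔΔCt| = 4.37.

20.678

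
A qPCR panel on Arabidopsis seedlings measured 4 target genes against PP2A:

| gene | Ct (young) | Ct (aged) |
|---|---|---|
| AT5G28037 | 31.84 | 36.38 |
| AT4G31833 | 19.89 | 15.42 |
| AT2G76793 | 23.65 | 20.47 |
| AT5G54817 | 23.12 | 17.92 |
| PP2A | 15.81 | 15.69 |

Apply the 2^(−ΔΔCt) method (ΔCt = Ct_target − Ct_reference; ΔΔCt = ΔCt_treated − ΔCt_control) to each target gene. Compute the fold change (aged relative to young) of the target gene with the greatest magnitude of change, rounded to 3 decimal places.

33.825

AT5G28037: ΔΔCt = (36.38−15.69) − (31.84−15.81) = 20.69 − 16.03 = 4.66; fold change = 2^-4.66 = 0.040
AT4G31833: ΔΔCt = (15.42−15.69) − (19.89−15.81) = -0.27 − 4.08 = -4.35; fold change = 2^4.35 = 20.393
AT2G76793: ΔΔCt = (20.47−15.69) − (23.65−15.81) = 4.78 − 7.84 = -3.06; fold change = 2^3.06 = 8.340
AT5G54817: ΔΔCt = (17.92−15.69) − (23.12−15.81) = 2.23 − 7.31 = -5.08; fold change = 2^5.08 = 33.825
AT5G54817 has the largest |ΔΔCt| = 5.08.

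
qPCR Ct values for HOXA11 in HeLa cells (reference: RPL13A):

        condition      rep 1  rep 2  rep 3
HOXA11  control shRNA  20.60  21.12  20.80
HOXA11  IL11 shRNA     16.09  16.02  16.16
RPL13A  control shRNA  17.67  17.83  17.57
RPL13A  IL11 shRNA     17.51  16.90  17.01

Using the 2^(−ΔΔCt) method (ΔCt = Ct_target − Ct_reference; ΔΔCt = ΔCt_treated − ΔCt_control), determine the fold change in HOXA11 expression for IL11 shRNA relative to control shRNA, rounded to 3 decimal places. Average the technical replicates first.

18.379

Mean Ct: HOXA11 control shRNA 20.840; HOXA11 IL11 shRNA 16.090; RPL13A control shRNA 17.690; RPL13A IL11 shRNA 17.140
ΔCt(control shRNA) = 20.840 − 17.690 = 3.150
ΔCt(IL11 shRNA) = 16.090 − 17.140 = -1.050
ΔΔCt = -1.050 − 3.150 = -4.200
Fold change = 2^(−(-4.200)) = 2^4.200 = 18.3792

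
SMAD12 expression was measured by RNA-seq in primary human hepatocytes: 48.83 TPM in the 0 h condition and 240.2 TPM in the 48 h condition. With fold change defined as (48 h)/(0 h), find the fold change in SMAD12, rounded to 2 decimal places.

4.92

Fold change = 240.2 / 48.83 = 4.919
SMAD12 is upregulated.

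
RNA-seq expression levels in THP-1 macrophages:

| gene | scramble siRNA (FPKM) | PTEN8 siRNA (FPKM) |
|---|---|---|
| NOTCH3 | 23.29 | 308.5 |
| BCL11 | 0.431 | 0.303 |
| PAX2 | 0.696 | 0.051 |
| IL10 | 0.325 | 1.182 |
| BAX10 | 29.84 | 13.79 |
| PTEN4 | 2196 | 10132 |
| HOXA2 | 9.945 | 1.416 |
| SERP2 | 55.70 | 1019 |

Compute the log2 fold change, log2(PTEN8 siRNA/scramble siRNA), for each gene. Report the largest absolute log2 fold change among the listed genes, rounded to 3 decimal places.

4.193

log2(308.5/23.29) = 3.727  (NOTCH3)
log2(0.303/0.431) = -0.508  (BCL11)
log2(0.051/0.696) = -3.771  (PAX2)
log2(1.182/0.325) = 1.863  (IL10)
log2(13.79/29.84) = -1.114  (BAX10)
log2(10132/2196) = 2.206  (PTEN4)
log2(1.416/9.945) = -2.812  (HOXA2)
log2(1019/55.70) = 4.193  (SERP2)
The largest magnitude belongs to SERP2.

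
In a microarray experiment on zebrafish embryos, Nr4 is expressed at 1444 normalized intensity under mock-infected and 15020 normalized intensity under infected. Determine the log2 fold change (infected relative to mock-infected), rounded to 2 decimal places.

Fold change = 15020 / 1444 = 10.4017
log2(10.4017) = 3.379

3.38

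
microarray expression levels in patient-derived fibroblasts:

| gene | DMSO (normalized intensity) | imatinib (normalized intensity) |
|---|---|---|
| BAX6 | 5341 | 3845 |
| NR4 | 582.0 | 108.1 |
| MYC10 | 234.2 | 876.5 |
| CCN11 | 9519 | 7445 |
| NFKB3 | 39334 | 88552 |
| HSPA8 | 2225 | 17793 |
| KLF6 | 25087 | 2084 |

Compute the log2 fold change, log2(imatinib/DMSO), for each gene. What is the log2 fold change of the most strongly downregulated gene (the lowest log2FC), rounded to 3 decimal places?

log2(3845/5341) = -0.474  (BAX6)
log2(108.1/582.0) = -2.429  (NR4)
log2(876.5/234.2) = 1.904  (MYC10)
log2(7445/9519) = -0.355  (CCN11)
log2(88552/39334) = 1.171  (NFKB3)
log2(17793/2225) = 2.999  (HSPA8)
log2(2084/25087) = -3.590  (KLF6)
KLF6 is most strongly downregulated.

-3.590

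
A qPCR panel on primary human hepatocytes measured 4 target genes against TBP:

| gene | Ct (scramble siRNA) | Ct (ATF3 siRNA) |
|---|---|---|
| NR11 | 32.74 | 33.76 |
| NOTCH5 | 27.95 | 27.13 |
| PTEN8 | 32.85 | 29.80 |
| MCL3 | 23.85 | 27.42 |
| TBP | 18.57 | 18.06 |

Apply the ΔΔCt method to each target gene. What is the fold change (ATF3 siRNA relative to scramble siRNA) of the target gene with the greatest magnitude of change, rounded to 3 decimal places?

0.059

NR11: ΔΔCt = (33.76−18.06) − (32.74−18.57) = 15.70 − 14.17 = 1.53; fold change = 2^-1.53 = 0.346
NOTCH5: ΔΔCt = (27.13−18.06) − (27.95−18.57) = 9.07 − 9.38 = -0.31; fold change = 2^0.31 = 1.240
PTEN8: ΔΔCt = (29.80−18.06) − (32.85−18.57) = 11.74 − 14.28 = -2.54; fold change = 2^2.54 = 5.816
MCL3: ΔΔCt = (27.42−18.06) − (23.85−18.57) = 9.36 − 5.28 = 4.08; fold change = 2^-4.08 = 0.059
MCL3 has the largest |ΔΔCt| = 4.08.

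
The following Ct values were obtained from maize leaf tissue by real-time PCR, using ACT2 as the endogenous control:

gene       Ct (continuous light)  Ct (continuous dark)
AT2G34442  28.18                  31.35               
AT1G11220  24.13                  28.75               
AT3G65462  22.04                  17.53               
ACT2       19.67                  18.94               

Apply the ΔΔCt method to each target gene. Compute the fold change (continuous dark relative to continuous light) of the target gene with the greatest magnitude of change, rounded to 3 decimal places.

AT2G34442: ΔΔCt = (31.35−18.94) − (28.18−19.67) = 12.41 − 8.51 = 3.90; fold change = 2^-3.90 = 0.067
AT1G11220: ΔΔCt = (28.75−18.94) − (24.13−19.67) = 9.81 − 4.46 = 5.35; fold change = 2^-5.35 = 0.025
AT3G65462: ΔΔCt = (17.53−18.94) − (22.04−19.67) = -1.41 − 2.37 = -3.78; fold change = 2^3.78 = 13.737
AT1G11220 has the largest |ΔΔCt| = 5.35.

0.025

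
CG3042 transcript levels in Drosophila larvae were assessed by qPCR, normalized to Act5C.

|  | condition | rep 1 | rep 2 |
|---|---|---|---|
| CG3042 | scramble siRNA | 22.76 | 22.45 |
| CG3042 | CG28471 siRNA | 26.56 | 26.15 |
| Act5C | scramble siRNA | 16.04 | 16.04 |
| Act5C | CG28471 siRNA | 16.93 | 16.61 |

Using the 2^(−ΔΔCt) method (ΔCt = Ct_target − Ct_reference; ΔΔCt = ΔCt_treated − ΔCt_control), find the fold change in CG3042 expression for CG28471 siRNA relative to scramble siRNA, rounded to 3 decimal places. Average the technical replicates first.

Mean Ct: CG3042 scramble siRNA 22.605; CG3042 CG28471 siRNA 26.355; Act5C scramble siRNA 16.040; Act5C CG28471 siRNA 16.770
ΔCt(scramble siRNA) = 22.605 − 16.040 = 6.565
ΔCt(CG28471 siRNA) = 26.355 − 16.770 = 9.585
ΔΔCt = 9.585 − 6.565 = 3.020
Fold change = 2^(−3.020) = 0.1233

0.123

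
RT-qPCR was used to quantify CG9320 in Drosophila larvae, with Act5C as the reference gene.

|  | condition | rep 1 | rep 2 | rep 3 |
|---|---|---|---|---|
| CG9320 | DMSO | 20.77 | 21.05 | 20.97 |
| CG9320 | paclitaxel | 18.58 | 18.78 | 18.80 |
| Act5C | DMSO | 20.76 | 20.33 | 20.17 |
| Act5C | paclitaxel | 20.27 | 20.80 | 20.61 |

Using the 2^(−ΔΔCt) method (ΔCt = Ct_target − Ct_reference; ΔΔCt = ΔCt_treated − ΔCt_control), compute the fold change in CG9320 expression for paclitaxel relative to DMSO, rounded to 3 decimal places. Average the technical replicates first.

Mean Ct: CG9320 DMSO 20.930; CG9320 paclitaxel 18.720; Act5C DMSO 20.420; Act5C paclitaxel 20.560
ΔCt(DMSO) = 20.930 − 20.420 = 0.510
ΔCt(paclitaxel) = 18.720 − 20.560 = -1.840
ΔΔCt = -1.840 − 0.510 = -2.350
Fold change = 2^(−(-2.350)) = 2^2.350 = 5.0982

5.098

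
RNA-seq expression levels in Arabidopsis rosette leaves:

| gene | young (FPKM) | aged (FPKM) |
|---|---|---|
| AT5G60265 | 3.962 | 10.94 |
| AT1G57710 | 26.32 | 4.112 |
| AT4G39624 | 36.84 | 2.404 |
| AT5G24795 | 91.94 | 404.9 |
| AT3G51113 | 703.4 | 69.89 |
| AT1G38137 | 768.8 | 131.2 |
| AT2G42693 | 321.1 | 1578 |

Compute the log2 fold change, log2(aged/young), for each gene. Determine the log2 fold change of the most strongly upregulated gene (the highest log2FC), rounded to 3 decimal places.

log2(10.94/3.962) = 1.465  (AT5G60265)
log2(4.112/26.32) = -2.678  (AT1G57710)
log2(2.404/36.84) = -3.938  (AT4G39624)
log2(404.9/91.94) = 2.139  (AT5G24795)
log2(69.89/703.4) = -3.331  (AT3G51113)
log2(131.2/768.8) = -2.551  (AT1G38137)
log2(1578/321.1) = 2.297  (AT2G42693)
AT2G42693 is most strongly upregulated.

2.297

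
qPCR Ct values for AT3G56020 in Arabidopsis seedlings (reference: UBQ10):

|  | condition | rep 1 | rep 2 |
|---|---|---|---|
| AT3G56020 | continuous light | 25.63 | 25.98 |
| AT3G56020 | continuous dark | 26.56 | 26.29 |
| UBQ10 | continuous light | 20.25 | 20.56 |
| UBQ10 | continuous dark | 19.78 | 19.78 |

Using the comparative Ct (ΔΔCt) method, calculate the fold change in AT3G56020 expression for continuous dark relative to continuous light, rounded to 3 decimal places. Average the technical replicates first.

0.422

Mean Ct: AT3G56020 continuous light 25.805; AT3G56020 continuous dark 26.425; UBQ10 continuous light 20.405; UBQ10 continuous dark 19.780
ΔCt(continuous light) = 25.805 − 20.405 = 5.400
ΔCt(continuous dark) = 26.425 − 19.780 = 6.645
ΔΔCt = 6.645 − 5.400 = 1.245
Fold change = 2^(−1.245) = 0.4219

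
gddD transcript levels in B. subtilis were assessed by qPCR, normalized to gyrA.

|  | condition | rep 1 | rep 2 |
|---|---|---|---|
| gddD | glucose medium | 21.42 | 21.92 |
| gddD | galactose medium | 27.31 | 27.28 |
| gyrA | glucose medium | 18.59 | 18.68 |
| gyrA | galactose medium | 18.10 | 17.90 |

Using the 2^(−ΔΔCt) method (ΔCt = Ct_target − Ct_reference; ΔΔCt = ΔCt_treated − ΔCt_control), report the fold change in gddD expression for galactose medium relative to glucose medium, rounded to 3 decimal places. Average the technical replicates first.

0.013

Mean Ct: gddD glucose medium 21.670; gddD galactose medium 27.295; gyrA glucose medium 18.635; gyrA galactose medium 18.000
ΔCt(glucose medium) = 21.670 − 18.635 = 3.035
ΔCt(galactose medium) = 27.295 − 18.000 = 9.295
ΔΔCt = 9.295 − 3.035 = 6.260
Fold change = 2^(−6.260) = 0.0130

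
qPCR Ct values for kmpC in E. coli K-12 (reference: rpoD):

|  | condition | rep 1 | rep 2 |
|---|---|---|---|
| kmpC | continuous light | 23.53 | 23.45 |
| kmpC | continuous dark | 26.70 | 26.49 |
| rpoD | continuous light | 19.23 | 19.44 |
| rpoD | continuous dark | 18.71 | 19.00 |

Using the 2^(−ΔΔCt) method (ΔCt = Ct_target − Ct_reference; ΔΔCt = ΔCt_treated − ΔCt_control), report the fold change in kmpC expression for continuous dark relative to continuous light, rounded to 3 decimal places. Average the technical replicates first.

0.083

Mean Ct: kmpC continuous light 23.490; kmpC continuous dark 26.595; rpoD continuous light 19.335; rpoD continuous dark 18.855
ΔCt(continuous light) = 23.490 − 19.335 = 4.155
ΔCt(continuous dark) = 26.595 − 18.855 = 7.740
ΔΔCt = 7.740 − 4.155 = 3.585
Fold change = 2^(−3.585) = 0.0833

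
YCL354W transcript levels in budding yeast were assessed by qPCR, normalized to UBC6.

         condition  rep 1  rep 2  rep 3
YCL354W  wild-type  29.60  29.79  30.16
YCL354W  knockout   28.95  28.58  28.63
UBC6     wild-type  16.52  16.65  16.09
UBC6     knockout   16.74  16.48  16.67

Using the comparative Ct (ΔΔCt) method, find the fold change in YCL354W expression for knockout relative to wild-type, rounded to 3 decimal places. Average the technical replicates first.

Mean Ct: YCL354W wild-type 29.850; YCL354W knockout 28.720; UBC6 wild-type 16.420; UBC6 knockout 16.630
ΔCt(wild-type) = 29.850 − 16.420 = 13.430
ΔCt(knockout) = 28.720 − 16.630 = 12.090
ΔΔCt = 12.090 − 13.430 = -1.340
Fold change = 2^(−(-1.340)) = 2^1.340 = 2.5315

2.532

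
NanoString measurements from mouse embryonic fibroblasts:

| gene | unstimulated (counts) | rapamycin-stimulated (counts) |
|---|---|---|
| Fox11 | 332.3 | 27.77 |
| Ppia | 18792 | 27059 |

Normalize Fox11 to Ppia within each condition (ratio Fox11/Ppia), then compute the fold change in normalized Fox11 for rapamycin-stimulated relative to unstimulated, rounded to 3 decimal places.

Fox11/Ppia (unstimulated) = 332.3 / 18792 = 0.017683
Fox11/Ppia (rapamycin-stimulated) = 27.77 / 27059 = 0.0010263
Fold change = 0.0010263 / 0.017683 = 0.0580

0.058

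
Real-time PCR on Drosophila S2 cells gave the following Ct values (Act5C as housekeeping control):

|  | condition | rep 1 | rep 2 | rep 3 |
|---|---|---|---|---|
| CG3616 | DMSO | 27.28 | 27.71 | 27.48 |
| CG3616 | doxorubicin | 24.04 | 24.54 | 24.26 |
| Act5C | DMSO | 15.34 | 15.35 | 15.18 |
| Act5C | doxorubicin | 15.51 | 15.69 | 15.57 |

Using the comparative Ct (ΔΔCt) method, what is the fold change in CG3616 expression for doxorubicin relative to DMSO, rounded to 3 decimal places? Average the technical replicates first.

Mean Ct: CG3616 DMSO 27.490; CG3616 doxorubicin 24.280; Act5C DMSO 15.290; Act5C doxorubicin 15.590
ΔCt(DMSO) = 27.490 − 15.290 = 12.200
ΔCt(doxorubicin) = 24.280 − 15.590 = 8.690
ΔΔCt = 8.690 − 12.200 = -3.510
Fold change = 2^(−(-3.510)) = 2^3.510 = 11.3924

11.392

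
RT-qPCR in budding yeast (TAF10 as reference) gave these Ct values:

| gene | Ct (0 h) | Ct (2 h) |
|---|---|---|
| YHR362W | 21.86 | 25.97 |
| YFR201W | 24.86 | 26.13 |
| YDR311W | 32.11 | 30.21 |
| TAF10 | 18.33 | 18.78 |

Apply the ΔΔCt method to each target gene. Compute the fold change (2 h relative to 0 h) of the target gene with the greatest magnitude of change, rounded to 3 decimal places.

YHR362W: ΔΔCt = (25.97−18.78) − (21.86−18.33) = 7.19 − 3.53 = 3.66; fold change = 2^-3.66 = 0.079
YFR201W: ΔΔCt = (26.13−18.78) − (24.86−18.33) = 7.35 − 6.53 = 0.82; fold change = 2^-0.82 = 0.566
YDR311W: ΔΔCt = (30.21−18.78) − (32.11−18.33) = 11.43 − 13.78 = -2.35; fold change = 2^2.35 = 5.098
YHR362W has the largest |ΔΔCt| = 3.66.

0.079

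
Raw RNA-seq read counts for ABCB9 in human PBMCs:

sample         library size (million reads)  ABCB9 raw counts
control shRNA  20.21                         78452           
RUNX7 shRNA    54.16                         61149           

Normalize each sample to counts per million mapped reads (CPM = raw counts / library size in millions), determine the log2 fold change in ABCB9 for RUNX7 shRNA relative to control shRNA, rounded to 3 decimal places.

-1.782

CPM(control shRNA) = 78452 / 20.21 = 3881.8407
CPM(RUNX7 shRNA) = 61149 / 54.16 = 1129.0436
Fold change = 1129.0436 / 3881.8407 = 0.29085
log2(0.29085) = -1.7816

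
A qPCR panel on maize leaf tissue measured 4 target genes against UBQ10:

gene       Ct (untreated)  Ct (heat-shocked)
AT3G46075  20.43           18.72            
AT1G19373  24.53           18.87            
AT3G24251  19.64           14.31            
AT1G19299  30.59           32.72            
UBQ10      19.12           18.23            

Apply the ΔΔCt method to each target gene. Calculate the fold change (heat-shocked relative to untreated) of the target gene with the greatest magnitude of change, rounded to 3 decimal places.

AT3G46075: ΔΔCt = (18.72−18.23) − (20.43−19.12) = 0.49 − 1.31 = -0.82; fold change = 2^0.82 = 1.765
AT1G19373: ΔΔCt = (18.87−18.23) − (24.53−19.12) = 0.64 − 5.41 = -4.77; fold change = 2^4.77 = 27.284
AT3G24251: ΔΔCt = (14.31−18.23) − (19.64−19.12) = -3.92 − 0.52 = -4.44; fold change = 2^4.44 = 21.706
AT1G19299: ΔΔCt = (32.72−18.23) − (30.59−19.12) = 14.49 − 11.47 = 3.02; fold change = 2^-3.02 = 0.123
AT1G19373 has the largest |ΔΔCt| = 4.77.

27.284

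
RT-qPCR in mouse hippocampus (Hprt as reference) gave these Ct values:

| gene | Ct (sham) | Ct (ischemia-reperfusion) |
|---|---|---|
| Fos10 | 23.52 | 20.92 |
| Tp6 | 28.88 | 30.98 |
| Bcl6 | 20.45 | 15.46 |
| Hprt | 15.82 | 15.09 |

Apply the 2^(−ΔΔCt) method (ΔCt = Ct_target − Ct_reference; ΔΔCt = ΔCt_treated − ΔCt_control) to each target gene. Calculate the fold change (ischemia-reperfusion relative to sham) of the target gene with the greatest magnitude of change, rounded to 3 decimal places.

19.160

Fos10: ΔΔCt = (20.92−15.09) − (23.52−15.82) = 5.83 − 7.70 = -1.87; fold change = 2^1.87 = 3.655
Tp6: ΔΔCt = (30.98−15.09) − (28.88−15.82) = 15.89 − 13.06 = 2.83; fold change = 2^-2.83 = 0.141
Bcl6: ΔΔCt = (15.46−15.09) − (20.45−15.82) = 0.37 − 4.63 = -4.26; fold change = 2^4.26 = 19.160
Bcl6 has the largest |ΔΔCt| = 4.26.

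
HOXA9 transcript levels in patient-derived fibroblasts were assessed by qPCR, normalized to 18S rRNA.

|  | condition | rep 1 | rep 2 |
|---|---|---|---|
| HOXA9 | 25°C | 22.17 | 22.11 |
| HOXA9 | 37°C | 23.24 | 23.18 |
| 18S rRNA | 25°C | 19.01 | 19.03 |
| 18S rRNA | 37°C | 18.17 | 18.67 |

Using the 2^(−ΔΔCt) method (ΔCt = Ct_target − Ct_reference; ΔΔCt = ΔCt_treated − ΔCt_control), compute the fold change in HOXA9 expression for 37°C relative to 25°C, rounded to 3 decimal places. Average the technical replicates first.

Mean Ct: HOXA9 25°C 22.140; HOXA9 37°C 23.210; 18S rRNA 25°C 19.020; 18S rRNA 37°C 18.420
ΔCt(25°C) = 22.140 − 19.020 = 3.120
ΔCt(37°C) = 23.210 − 18.420 = 4.790
ΔΔCt = 4.790 − 3.120 = 1.670
Fold change = 2^(−1.670) = 0.3143

0.314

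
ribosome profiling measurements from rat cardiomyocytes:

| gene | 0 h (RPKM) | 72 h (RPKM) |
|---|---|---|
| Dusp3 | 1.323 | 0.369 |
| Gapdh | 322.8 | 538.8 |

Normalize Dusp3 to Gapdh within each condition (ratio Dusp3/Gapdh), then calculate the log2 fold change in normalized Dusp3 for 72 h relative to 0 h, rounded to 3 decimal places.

Dusp3/Gapdh (0 h) = 1.323 / 322.8 = 0.0040985
Dusp3/Gapdh (72 h) = 0.369 / 538.8 = 0.00068486
Fold change = 0.00068486 / 0.0040985 = 0.1671
log2(0.1671) = -2.5812

-2.581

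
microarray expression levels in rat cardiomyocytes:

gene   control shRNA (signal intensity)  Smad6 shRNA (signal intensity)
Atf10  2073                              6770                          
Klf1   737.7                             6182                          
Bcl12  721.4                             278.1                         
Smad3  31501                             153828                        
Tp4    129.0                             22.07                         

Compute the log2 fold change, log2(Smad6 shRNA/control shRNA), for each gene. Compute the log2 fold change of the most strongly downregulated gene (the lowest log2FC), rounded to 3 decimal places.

-2.547

log2(6770/2073) = 1.707  (Atf10)
log2(6182/737.7) = 3.067  (Klf1)
log2(278.1/721.4) = -1.375  (Bcl12)
log2(153828/31501) = 2.288  (Smad3)
log2(22.07/129.0) = -2.547  (Tp4)
Tp4 is most strongly downregulated.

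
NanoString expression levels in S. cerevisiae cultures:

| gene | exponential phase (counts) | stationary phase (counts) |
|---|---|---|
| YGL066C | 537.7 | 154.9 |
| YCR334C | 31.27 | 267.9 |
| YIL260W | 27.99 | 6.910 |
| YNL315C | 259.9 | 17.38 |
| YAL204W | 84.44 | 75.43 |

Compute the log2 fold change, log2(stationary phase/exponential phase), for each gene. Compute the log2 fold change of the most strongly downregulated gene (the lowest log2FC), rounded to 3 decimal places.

log2(154.9/537.7) = -1.795  (YGL066C)
log2(267.9/31.27) = 3.099  (YCR334C)
log2(6.910/27.99) = -2.018  (YIL260W)
log2(17.38/259.9) = -3.902  (YNL315C)
log2(75.43/84.44) = -0.163  (YAL204W)
YNL315C is most strongly downregulated.

-3.902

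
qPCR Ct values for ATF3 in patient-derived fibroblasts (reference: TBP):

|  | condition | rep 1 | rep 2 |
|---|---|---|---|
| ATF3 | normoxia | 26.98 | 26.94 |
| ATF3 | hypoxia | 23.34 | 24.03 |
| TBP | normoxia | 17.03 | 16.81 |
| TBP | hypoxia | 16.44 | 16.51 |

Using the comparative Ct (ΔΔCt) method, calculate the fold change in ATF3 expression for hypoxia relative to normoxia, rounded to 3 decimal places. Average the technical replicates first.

Mean Ct: ATF3 normoxia 26.960; ATF3 hypoxia 23.685; TBP normoxia 16.920; TBP hypoxia 16.475
ΔCt(normoxia) = 26.960 − 16.920 = 10.040
ΔCt(hypoxia) = 23.685 − 16.475 = 7.210
ΔΔCt = 7.210 − 10.040 = -2.830
Fold change = 2^(−(-2.830)) = 2^2.830 = 7.1107

7.111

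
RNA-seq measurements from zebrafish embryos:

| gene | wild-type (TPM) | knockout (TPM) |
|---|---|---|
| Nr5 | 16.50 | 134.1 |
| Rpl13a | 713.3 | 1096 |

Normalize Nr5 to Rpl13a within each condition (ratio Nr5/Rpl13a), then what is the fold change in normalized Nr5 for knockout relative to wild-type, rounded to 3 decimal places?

5.289

Nr5/Rpl13a (wild-type) = 16.50 / 713.3 = 0.023132
Nr5/Rpl13a (knockout) = 134.1 / 1096 = 0.12235
Fold change = 0.12235 / 0.023132 = 5.2894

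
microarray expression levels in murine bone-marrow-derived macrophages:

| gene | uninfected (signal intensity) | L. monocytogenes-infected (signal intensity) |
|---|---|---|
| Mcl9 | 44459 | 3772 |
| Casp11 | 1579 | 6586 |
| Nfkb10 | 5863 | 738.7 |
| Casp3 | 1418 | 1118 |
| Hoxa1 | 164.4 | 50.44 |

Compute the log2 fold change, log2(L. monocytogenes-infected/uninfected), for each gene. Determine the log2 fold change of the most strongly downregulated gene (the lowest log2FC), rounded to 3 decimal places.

-3.559

log2(3772/44459) = -3.559  (Mcl9)
log2(6586/1579) = 2.060  (Casp11)
log2(738.7/5863) = -2.989  (Nfkb10)
log2(1118/1418) = -0.343  (Casp3)
log2(50.44/164.4) = -1.705  (Hoxa1)
Mcl9 is most strongly downregulated.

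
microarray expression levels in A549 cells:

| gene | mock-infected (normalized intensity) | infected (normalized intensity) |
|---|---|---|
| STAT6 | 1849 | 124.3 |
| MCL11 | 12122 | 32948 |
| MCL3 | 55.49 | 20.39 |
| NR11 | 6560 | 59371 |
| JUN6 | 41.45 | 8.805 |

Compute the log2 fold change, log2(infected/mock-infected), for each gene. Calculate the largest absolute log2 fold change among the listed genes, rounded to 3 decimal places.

log2(124.3/1849) = -3.895  (STAT6)
log2(32948/12122) = 1.443  (MCL11)
log2(20.39/55.49) = -1.444  (MCL3)
log2(59371/6560) = 3.178  (NR11)
log2(8.805/41.45) = -2.235  (JUN6)
The largest magnitude belongs to STAT6.

3.895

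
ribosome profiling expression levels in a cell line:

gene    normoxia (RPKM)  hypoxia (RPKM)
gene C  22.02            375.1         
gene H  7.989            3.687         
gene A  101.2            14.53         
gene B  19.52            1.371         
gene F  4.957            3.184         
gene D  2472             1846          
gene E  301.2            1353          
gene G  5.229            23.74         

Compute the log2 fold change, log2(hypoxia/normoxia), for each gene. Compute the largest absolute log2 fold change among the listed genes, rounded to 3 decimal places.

4.090

log2(375.1/22.02) = 4.090  (gene C)
log2(3.687/7.989) = -1.116  (gene H)
log2(14.53/101.2) = -2.800  (gene A)
log2(1.371/19.52) = -3.832  (gene B)
log2(3.184/4.957) = -0.639  (gene F)
log2(1846/2472) = -0.421  (gene D)
log2(1353/301.2) = 2.167  (gene E)
log2(23.74/5.229) = 2.183  (gene G)
The largest magnitude belongs to gene C.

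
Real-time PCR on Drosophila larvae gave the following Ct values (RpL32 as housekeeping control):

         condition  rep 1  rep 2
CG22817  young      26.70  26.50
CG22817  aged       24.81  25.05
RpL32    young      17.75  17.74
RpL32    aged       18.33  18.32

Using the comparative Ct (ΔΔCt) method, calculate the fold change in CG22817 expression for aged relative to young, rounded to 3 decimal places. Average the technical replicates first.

4.757

Mean Ct: CG22817 young 26.600; CG22817 aged 24.930; RpL32 young 17.745; RpL32 aged 18.325
ΔCt(young) = 26.600 − 17.745 = 8.855
ΔCt(aged) = 24.930 − 18.325 = 6.605
ΔΔCt = 6.605 − 8.855 = -2.250
Fold change = 2^(−(-2.250)) = 2^2.250 = 4.7568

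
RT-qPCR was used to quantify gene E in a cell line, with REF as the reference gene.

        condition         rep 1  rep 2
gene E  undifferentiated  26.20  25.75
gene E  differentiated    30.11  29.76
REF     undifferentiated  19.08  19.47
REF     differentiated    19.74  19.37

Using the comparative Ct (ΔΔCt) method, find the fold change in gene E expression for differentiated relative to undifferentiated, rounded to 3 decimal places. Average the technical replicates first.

0.078

Mean Ct: gene E undifferentiated 25.975; gene E differentiated 29.935; REF undifferentiated 19.275; REF differentiated 19.555
ΔCt(undifferentiated) = 25.975 − 19.275 = 6.700
ΔCt(differentiated) = 29.935 − 19.555 = 10.380
ΔΔCt = 10.380 − 6.700 = 3.680
Fold change = 2^(−3.680) = 0.0780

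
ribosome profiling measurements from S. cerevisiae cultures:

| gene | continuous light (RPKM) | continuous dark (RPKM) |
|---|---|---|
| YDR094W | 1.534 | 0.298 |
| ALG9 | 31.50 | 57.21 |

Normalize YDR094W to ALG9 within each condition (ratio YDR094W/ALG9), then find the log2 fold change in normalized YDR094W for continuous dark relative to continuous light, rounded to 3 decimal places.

YDR094W/ALG9 (continuous light) = 1.534 / 31.50 = 0.048698
YDR094W/ALG9 (continuous dark) = 0.298 / 57.21 = 0.0052089
Fold change = 0.0052089 / 0.048698 = 0.1070
log2(0.1070) = -3.2248

-3.225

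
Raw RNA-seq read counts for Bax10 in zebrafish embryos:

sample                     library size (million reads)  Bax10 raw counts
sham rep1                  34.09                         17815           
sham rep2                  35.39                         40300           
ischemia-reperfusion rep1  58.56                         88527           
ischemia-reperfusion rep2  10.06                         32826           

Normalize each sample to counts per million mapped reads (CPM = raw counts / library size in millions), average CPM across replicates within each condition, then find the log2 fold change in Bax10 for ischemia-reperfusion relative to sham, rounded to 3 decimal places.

1.523

CPM(sham rep1) = 17815 / 34.09 = 522.5873
CPM(sham rep2) = 40300 / 35.39 = 1138.7398
CPM(ischemia-reperfusion rep1) = 88527 / 58.56 = 1511.7316
CPM(ischemia-reperfusion rep2) = 32826 / 10.06 = 3263.0219
mean CPM(sham) = 830.6635; mean CPM(ischemia-reperfusion) = 2387.3767
Fold change = 2387.3767 / 830.6635 = 2.87406
log2(2.87406) = 1.5231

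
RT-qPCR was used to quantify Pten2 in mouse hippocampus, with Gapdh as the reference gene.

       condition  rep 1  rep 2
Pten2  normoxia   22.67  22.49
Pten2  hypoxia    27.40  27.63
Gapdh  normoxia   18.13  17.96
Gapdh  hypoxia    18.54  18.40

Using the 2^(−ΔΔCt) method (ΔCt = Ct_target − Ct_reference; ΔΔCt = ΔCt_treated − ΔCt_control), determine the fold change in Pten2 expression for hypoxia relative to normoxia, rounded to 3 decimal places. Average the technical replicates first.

Mean Ct: Pten2 normoxia 22.580; Pten2 hypoxia 27.515; Gapdh normoxia 18.045; Gapdh hypoxia 18.470
ΔCt(normoxia) = 22.580 − 18.045 = 4.535
ΔCt(hypoxia) = 27.515 − 18.470 = 9.045
ΔΔCt = 9.045 − 4.535 = 4.510
Fold change = 2^(−4.510) = 0.0439

0.044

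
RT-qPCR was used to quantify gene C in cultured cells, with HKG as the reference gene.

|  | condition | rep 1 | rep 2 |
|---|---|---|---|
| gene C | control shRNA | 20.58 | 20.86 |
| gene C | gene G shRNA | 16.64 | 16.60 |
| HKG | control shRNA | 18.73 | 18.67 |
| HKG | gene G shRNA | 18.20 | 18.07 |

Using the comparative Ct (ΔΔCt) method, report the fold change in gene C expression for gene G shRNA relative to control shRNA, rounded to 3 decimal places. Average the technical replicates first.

11.592

Mean Ct: gene C control shRNA 20.720; gene C gene G shRNA 16.620; HKG control shRNA 18.700; HKG gene G shRNA 18.135
ΔCt(control shRNA) = 20.720 − 18.700 = 2.020
ΔCt(gene G shRNA) = 16.620 − 18.135 = -1.515
ΔΔCt = -1.515 − 2.020 = -3.535
Fold change = 2^(−(-3.535)) = 2^3.535 = 11.5915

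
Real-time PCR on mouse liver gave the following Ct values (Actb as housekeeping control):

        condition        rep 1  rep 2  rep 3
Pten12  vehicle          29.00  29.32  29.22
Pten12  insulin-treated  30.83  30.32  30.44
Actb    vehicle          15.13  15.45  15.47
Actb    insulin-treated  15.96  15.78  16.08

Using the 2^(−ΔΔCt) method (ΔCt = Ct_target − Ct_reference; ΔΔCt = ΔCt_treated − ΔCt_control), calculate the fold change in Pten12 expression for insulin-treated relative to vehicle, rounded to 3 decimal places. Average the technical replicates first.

Mean Ct: Pten12 vehicle 29.180; Pten12 insulin-treated 30.530; Actb vehicle 15.350; Actb insulin-treated 15.940
ΔCt(vehicle) = 29.180 − 15.350 = 13.830
ΔCt(insulin-treated) = 30.530 − 15.940 = 14.590
ΔΔCt = 14.590 − 13.830 = 0.760
Fold change = 2^(−0.760) = 0.5905

0.590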